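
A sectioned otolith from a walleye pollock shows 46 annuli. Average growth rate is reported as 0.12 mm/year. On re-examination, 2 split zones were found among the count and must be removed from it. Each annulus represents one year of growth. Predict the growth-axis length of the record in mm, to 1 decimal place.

5.3 mm

After corrections the count is 46 − 2 = 44 annuli.
44 years at 0.12 mm/year gives 0.12 × 44 = 5.3 mm.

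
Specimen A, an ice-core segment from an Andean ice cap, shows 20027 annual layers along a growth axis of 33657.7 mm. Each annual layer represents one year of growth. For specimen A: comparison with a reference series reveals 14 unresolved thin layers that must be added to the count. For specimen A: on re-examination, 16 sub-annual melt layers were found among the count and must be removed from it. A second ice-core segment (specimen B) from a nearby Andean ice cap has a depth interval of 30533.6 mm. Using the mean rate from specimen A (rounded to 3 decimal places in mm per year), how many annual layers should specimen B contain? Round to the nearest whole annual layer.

Specimen A: adjusted count: 20027 − 16 + 14 = 20025 annual layers.
A: 33657.7 mm over 20025 years gives 33657.7 / 20025 ≈ 1.681 mm/yr.
Specimen B: 30533.6 mm / 1.681 mm per year = 18163.95 years ≈ 18164 annual layers.

18164 annual layers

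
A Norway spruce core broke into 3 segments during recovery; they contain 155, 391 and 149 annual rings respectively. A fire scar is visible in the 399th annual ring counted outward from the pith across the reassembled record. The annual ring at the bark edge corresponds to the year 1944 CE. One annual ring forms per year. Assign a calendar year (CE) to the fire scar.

1648 CE

Total annual rings = 155 + 391 + 149 = 695.
The fire scar sits at annual ring 399 from the pith, so 695 − 399 = 296 annual rings formed after it.
1944 − 296 = 1648 CE.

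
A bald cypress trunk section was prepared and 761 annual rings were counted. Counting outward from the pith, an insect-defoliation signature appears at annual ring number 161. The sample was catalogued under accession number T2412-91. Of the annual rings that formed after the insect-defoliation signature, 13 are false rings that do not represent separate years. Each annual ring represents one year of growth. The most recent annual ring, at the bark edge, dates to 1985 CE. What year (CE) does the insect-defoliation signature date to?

1398 CE

Between annual ring 161 and the bark edge there are 761 − 161 = 600 annual rings.
Removing the 13 false annual rings leaves 600 − 13 = 587 true annual rings beyond the insect-defoliation signature.
1985 − 587 = 1398 CE.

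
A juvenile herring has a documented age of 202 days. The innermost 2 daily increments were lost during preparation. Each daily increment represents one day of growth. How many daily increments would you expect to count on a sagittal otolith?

At one daily increment per day, 202 days correspond to 202 daily increments.
Subtracting the 2 daily increments not captured gives 202 − 2 = 200 daily increments in the record.

200 daily increments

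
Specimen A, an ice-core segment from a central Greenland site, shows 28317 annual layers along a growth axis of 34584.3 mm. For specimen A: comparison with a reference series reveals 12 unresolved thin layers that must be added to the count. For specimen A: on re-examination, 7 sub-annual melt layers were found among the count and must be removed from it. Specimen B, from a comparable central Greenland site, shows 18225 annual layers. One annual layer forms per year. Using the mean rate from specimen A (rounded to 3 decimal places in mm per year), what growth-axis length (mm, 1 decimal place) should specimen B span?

Specimen A: correcting the raw count gives 28317 − 7 + 12 = 28322 true annual layers.
A: Mean rate = 34584.3 mm / 28322 years ≈ 1.221 mm/year.
B's length ≈ 1.221 × 18225 = 22252.7 mm.

22252.7 mm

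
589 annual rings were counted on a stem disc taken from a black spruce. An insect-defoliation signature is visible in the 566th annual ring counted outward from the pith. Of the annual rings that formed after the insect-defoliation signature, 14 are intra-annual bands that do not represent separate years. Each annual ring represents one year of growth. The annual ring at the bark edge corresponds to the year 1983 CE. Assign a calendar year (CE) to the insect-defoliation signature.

1974 CE

The insect-defoliation signature sits at annual ring 566 from the pith, so 589 − 566 = 23 annual rings formed after it.
Removing the 14 false annual rings leaves 23 − 14 = 9 true annual rings beyond the insect-defoliation signature.
The annual ring at the bark edge is 1983 CE, so the insect-defoliation signature dates to 1983 − 9 = 1974 CE.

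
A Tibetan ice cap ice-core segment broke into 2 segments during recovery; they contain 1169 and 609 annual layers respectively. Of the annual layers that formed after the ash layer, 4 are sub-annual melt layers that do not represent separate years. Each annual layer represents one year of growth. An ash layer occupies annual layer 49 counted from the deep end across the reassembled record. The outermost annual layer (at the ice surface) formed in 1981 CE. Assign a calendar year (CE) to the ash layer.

256 CE

Total annual layers = 1169 + 609 = 1778.
Between annual layer 49 and the ice surface there are 1778 − 49 = 1729 annual layers.
Excluding 4 false annual layers: 1729 − 4 = 1725.
The annual layer at the ice surface is 1981 CE, so the ash layer dates to 1981 − 1725 = 256 CE.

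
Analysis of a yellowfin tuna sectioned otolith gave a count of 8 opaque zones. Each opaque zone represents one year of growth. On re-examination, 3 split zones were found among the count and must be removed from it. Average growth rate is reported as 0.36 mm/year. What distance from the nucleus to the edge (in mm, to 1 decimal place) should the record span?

1.8 mm

Adjusted count: 8 − 3 = 5 opaque zones.
Predicted length = 0.36 mm/year × 5 years = 1.8 mm.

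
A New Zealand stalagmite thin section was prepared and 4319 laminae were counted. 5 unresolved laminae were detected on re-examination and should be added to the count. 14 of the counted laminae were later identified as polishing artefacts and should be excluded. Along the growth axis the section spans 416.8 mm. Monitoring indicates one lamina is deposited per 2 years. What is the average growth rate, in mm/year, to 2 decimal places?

0.05 mm/year

Adjusted count: 4319 − 14 + 5 = 4310 laminae.
At 2 years per lamina, 4310 × 2 = 8620 years.
Extension rate ≈ 416.8 / 8620 = 0.05 mm/year.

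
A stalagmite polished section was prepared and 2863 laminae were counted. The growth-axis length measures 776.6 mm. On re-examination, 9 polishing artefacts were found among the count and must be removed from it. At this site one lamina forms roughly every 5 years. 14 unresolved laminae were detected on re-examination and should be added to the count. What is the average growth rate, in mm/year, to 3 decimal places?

0.054 mm/year

True lamina count = 2863 − 9 + 14 = 2868.
2868 laminae at 5 years each span 2868 × 5 = 14340 years.
Extension rate ≈ 776.6 / 14340 = 0.054 mm/year.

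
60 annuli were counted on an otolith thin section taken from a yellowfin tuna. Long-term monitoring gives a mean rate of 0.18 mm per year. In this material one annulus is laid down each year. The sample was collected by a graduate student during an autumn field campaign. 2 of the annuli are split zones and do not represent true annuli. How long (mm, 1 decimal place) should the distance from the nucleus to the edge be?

10.4 mm

True annulus count = 60 − 2 = 58.
Length ≈ 0.18 × 58 = 10.4 mm.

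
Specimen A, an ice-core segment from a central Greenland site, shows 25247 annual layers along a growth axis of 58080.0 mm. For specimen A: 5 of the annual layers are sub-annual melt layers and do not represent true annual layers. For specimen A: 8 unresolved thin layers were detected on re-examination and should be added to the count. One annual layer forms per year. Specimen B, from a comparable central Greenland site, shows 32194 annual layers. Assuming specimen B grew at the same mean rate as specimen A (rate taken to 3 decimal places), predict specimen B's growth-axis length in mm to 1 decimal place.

74046.2 mm

Specimen A: correcting the raw count gives 25247 − 5 + 8 = 25250 true annual layers.
A: Extension rate ≈ 58080.0 / 25250 = 2.300 mm/yr.
B's length ≈ 2.300 × 32194 = 74046.2 mm.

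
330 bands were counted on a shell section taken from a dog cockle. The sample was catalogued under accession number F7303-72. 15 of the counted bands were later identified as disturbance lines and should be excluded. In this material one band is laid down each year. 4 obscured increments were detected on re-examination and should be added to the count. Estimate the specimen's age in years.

Adjusted count: 330 − 15 + 4 = 319 bands.
At one band per year, that is 319 years.

319 years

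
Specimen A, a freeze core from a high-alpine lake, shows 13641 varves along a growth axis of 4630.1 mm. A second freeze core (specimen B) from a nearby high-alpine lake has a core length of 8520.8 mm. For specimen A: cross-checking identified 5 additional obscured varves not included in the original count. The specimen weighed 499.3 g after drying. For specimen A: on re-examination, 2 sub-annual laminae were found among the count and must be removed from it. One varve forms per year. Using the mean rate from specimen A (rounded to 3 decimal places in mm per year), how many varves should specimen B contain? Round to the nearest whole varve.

Specimen A: correcting the raw count gives 13641 − 2 + 5 = 13644 true varves.
A: Mean rate = 4630.1 mm / 13644 years ≈ 0.339 mm per year.
Specimen B: 8520.8 mm / 0.339 mm per year = 25135.10 years ≈ 25135 varves.

25135 varves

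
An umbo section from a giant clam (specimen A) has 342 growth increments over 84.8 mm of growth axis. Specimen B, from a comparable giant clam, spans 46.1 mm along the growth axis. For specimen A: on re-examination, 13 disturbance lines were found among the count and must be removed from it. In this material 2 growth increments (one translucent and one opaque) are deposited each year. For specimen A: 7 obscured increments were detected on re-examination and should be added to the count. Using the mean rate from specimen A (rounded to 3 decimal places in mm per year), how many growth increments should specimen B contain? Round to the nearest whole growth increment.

183 growth increments

Specimen A: correcting the raw count gives 342 − 13 + 7 = 336 true growth increments.
Specimen A: dividing by 2 growth increments per year: 336 / 2 = 168 years.
A: Mean rate = 84.8 mm / 168 years ≈ 0.505 mm/year.
B spans 46.1 / 0.505 = 91.29 years; at 2 growth increments per year that is 91.29 × 2 ≈ 183 growth increments.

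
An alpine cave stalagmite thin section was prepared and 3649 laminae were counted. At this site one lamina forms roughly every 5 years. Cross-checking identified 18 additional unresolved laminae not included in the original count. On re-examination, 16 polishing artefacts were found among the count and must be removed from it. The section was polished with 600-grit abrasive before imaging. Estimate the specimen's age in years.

18255 years

After corrections the count is 3649 − 16 + 18 = 3651 laminae.
3651 laminae at 5 years each span 3651 × 5 = 18255 years.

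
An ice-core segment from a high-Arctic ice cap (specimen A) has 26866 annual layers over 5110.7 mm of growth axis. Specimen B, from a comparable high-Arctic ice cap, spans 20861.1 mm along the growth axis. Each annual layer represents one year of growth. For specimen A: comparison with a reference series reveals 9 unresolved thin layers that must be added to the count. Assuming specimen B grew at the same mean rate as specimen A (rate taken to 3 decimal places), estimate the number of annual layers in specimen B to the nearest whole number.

Specimen A: true annual layer count = 26866 + 9 = 26875.
A: Mean rate = 5110.7 mm / 26875 years ≈ 0.190 mm/year.
B spans 20861.1 / 0.190 = 109795.26 years ≈ 109795 annual layers.

109795 annual layers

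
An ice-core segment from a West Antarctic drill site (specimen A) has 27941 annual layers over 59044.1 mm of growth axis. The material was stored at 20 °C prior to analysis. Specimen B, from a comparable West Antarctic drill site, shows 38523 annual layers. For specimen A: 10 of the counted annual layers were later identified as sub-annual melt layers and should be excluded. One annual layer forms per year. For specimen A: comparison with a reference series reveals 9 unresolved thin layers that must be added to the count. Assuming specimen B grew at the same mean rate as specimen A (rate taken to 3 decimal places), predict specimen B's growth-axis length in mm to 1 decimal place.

Specimen A: true annual layer count = 27941 − 10 + 9 = 27940.
A: Mean rate = 59044.1 mm / 27940 years ≈ 2.113 mm/year.
For B, 2.113 mm/year × 38523 years = 81399.1 mm.

81399.1 mm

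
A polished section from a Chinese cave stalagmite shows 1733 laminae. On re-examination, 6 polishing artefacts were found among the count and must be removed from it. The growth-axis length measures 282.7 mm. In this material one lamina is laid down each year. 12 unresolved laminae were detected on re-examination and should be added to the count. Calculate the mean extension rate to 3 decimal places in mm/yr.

After corrections the count is 1733 − 6 + 12 = 1739 laminae.
Extension rate ≈ 282.7 / 1739 = 0.163 mm/yr.

0.163 mm/yr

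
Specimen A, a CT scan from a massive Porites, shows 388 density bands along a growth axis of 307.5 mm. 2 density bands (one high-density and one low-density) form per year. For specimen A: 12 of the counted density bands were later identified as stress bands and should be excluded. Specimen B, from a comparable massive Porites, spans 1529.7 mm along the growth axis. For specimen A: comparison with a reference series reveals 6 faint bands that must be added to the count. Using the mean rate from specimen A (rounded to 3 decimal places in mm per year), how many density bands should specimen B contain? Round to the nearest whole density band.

Specimen A: correcting the raw count gives 388 − 12 + 6 = 382 true density bands.
Specimen A: with 2 density bands per year, 382 / 2 = 191 years.
A: Mean rate = 307.5 mm / 191 years ≈ 1.610 mm/yr.
For B, 1529.7 / 1.610 = 950.12 years; at 2 density bands per year that is 950.12 × 2 ≈ 1900 density bands.

1900 density bands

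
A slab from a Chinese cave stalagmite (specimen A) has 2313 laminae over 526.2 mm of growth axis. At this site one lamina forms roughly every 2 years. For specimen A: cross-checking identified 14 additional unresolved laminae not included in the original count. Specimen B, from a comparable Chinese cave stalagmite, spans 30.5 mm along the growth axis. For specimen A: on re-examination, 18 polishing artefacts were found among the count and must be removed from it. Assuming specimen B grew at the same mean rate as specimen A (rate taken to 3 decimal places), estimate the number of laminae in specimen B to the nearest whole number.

Specimen A: true lamina count = 2313 − 18 + 14 = 2309.
Specimen A: 2309 laminae at 2 years each span 2309 × 2 = 4618 years.
A: 526.2 mm over 4618 years gives 526.2 / 4618 ≈ 0.114 mm/year.
Specimen B: 30.5 mm / 0.114 mm per year = 267.54 years; at 2 years per lamina that is 267.54 / 2 ≈ 134 laminae.

134 laminae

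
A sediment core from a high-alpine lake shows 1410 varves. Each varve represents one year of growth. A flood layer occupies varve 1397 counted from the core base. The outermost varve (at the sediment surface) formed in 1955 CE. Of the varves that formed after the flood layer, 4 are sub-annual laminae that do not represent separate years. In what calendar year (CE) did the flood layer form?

Between varve 1397 and the sediment surface there are 1410 − 1397 = 13 varves.
Excluding 4 false varves: 13 − 4 = 9.
Counting back 9 years from 1955 CE places the flood layer in 1955 − 9 = 1946 CE.

1946 CE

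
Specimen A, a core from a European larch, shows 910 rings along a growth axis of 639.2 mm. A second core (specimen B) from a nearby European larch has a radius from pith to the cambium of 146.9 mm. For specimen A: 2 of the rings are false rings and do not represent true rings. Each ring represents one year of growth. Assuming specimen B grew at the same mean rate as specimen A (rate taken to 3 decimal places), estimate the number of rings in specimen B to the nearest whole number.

209 rings

Specimen A: adjusted count: 910 − 2 = 908 rings.
A: Mean rate = 639.2 mm / 908 years ≈ 0.704 mm/year.
B spans 146.9 / 0.704 = 208.66 years ≈ 209 rings.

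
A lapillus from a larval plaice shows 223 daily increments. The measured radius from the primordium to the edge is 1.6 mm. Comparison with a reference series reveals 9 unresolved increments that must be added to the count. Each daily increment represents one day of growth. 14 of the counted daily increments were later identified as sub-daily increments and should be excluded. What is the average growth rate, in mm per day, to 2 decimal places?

Adjusted count: 223 − 14 + 9 = 218 daily increments.
Extension rate ≈ 1.6 / 218 = 0.01 mm per day.

0.01 mm per day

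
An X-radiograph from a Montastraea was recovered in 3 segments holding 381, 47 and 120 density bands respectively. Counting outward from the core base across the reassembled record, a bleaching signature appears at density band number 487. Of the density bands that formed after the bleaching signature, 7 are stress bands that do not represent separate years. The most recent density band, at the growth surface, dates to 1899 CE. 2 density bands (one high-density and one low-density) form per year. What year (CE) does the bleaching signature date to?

1872 CE

Total density bands = 381 + 47 + 120 = 548.
Between density band 487 and the growth surface there are 548 − 487 = 61 density bands.
61 − 7 false = 54 true density bands after the bleaching signature.
54 density bands at 2 per year is 54 / 2 = 27 years.
The density band at the growth surface is 1899 CE, so the bleaching signature dates to 1899 − 27 = 1872 CE.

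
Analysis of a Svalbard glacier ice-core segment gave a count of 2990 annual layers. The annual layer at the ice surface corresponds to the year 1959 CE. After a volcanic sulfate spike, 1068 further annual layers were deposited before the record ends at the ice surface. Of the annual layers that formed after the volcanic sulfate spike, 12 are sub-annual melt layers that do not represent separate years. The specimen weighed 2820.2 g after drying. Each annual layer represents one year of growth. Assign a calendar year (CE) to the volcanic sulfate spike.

There are 1068 annual layers younger than the volcanic sulfate spike.
Removing the 12 false annual layers leaves 1068 − 12 = 1056 true annual layers beyond the volcanic sulfate spike.
1959 − 1056 = 903 CE.

903 CE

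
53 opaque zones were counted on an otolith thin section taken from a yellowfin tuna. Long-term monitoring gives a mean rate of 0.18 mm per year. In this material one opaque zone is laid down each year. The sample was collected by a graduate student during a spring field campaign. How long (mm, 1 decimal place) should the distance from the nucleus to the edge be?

The record spans 53 years at 0.18 mm per year.
Predicted length = 0.18 mm/year × 53 years = 9.5 mm.

9.5 mm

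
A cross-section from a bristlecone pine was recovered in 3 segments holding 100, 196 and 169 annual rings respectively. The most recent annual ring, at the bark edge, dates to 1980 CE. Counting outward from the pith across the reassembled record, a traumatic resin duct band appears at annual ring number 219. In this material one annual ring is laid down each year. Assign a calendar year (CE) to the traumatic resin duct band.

Total annual rings = 100 + 196 + 169 = 465.
The traumatic resin duct band sits at annual ring 219 from the pith, so 465 − 219 = 246 annual rings formed after it.
1980 − 246 = 1734 CE.

1734 CE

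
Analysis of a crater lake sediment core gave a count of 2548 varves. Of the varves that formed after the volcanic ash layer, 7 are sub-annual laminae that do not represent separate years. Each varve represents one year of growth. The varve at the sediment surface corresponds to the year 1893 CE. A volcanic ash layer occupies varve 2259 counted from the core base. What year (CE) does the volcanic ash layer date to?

1611 CE

Between varve 2259 and the sediment surface there are 2548 − 2259 = 289 varves.
Excluding 7 false varves: 289 − 7 = 282.
1893 − 282 = 1611 CE.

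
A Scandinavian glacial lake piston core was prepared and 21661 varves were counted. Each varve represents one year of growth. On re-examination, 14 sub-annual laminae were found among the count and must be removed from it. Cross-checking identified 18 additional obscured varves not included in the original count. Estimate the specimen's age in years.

21665 years

Correcting the raw count gives 21661 − 14 + 18 = 21665 true varves.
At one varve per year, that is 21665 years.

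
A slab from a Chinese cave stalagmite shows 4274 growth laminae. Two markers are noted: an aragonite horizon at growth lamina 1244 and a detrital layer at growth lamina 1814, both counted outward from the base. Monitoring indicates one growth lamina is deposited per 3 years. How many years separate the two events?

1710 years

1814 − 1244 = 570 growth laminae lie between the two events.
Multiplying by 3 years per growth lamina: 570 × 3 = 1710 years.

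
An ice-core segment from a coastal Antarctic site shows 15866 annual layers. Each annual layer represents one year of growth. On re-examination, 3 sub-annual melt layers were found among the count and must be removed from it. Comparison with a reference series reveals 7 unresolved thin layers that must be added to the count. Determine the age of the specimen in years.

After corrections the count is 15866 − 3 + 7 = 15870 annual layers.
With a one-to-one annual layer periodicity this is 15870 years.

15870 yr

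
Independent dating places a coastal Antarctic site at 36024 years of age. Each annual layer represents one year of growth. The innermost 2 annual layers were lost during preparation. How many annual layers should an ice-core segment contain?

Expected annual layers over 36024 years: 36024.
Less the 2 uncaptured annual layers: 36024 − 2 = 36022.

36022 annual layers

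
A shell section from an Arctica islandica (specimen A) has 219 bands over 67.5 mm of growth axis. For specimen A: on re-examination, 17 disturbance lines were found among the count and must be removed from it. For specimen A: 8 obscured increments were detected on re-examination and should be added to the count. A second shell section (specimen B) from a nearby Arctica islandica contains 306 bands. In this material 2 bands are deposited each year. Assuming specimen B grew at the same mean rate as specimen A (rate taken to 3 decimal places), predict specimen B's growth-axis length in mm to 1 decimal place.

Specimen A: correcting the raw count gives 219 − 17 + 8 = 210 true bands.
Specimen A: with 2 bands per year, 210 / 2 = 105 years.
A: Mean rate = 67.5 mm / 105 years ≈ 0.643 mm/year.
Specimen B: dividing by 2 bands per year: 306 / 2 = 153 years. B's length ≈ 0.643 × 153 = 98.4 mm.

98.4 mm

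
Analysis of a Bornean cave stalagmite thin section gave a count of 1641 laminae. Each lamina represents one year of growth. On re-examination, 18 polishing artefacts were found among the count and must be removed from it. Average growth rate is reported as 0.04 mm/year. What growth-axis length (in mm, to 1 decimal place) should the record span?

64.9 mm

Correcting the raw count gives 1641 − 18 = 1623 true laminae.
Predicted length = 0.04 mm/year × 1623 years = 64.9 mm.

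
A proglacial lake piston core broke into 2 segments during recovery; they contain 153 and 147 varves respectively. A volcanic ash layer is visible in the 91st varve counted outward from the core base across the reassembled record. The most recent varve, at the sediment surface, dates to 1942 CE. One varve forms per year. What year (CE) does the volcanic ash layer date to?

1733 CE

Total varves = 153 + 147 = 300.
Between varve 91 and the sediment surface there are 300 − 91 = 209 varves.
The varve at the sediment surface is 1942 CE, so the volcanic ash layer dates to 1942 − 209 = 1733 CE.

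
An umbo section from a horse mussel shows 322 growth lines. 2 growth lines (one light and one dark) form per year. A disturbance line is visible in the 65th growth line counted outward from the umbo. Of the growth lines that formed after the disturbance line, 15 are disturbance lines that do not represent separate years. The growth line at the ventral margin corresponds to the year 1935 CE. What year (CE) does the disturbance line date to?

1814 CE

322 − 65 = 257 growth lines lie beyond the disturbance line toward the ventral margin.
Excluding 15 false growth lines: 257 − 15 = 242.
With 2 growth lines per year, 242 / 2 = 121 years.
1935 − 121 = 1814 CE.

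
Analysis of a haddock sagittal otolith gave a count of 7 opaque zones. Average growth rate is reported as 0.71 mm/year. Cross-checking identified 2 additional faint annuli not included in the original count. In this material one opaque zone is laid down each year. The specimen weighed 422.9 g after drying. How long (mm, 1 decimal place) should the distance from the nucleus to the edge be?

6.4 mm

Correcting the raw count gives 7 + 2 = 9 true opaque zones.
Predicted length = 0.71 mm/year × 9 years = 6.4 mm.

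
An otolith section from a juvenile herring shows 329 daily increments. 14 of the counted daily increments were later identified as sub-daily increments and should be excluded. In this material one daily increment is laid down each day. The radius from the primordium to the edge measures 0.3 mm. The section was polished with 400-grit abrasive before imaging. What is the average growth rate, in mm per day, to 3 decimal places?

True daily increment count = 329 − 14 = 315.
0.3 mm over 315 days gives 0.3 / 315 ≈ 0.001 mm per day.

0.001 mm per day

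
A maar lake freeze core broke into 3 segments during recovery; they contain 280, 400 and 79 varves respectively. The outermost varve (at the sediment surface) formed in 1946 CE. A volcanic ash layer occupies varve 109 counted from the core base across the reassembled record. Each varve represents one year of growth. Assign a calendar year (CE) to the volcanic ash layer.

Total varves = 280 + 400 + 79 = 759.
759 − 109 = 650 varves lie beyond the volcanic ash layer toward the sediment surface.
The varve at the sediment surface is 1946 CE, so the volcanic ash layer dates to 1946 − 650 = 1296 CE.

1296 CE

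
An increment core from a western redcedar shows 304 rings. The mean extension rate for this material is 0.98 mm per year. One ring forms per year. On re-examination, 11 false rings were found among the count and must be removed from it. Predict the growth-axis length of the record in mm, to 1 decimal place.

After corrections the count is 304 − 11 = 293 rings.
Length ≈ 0.98 × 293 = 287.1 mm.

287.1 mm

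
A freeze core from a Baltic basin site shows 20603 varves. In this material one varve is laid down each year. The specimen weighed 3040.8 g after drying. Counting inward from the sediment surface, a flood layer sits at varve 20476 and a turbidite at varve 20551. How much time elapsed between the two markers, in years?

Separation: 20551 − 20476 = 75 varves.
At one varve per year, 75 years elapsed between them.

75 years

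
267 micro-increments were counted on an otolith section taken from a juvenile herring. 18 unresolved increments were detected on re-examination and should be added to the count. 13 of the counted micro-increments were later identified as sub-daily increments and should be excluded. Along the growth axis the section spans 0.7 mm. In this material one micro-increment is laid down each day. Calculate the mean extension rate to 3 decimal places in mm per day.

0.003 mm per day

Adjusted count: 267 − 13 + 18 = 272 micro-increments.
0.7 mm over 272 days gives 0.7 / 272 ≈ 0.003 mm per day.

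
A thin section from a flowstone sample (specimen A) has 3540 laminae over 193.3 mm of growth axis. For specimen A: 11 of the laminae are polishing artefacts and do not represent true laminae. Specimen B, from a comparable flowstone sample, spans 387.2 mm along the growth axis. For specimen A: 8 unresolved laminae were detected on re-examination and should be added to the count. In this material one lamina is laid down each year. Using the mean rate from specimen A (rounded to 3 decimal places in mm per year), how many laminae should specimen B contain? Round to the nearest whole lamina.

Specimen A: true lamina count = 3540 − 11 + 8 = 3537.
A: 193.3 mm over 3537 years gives 193.3 / 3537 ≈ 0.055 mm per year.
B spans 387.2 / 0.055 = 7040.00 years ≈ 7040 laminae.

7040 laminae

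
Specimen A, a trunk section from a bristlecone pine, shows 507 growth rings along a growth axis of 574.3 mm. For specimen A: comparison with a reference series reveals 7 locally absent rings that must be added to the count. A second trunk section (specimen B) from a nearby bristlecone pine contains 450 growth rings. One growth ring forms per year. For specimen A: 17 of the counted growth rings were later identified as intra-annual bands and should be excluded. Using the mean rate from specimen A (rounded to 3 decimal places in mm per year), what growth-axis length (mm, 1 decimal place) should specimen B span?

520.2 mm

Specimen A: true growth ring count = 507 − 17 + 7 = 497.
A: 574.3 mm over 497 years gives 574.3 / 497 ≈ 1.156 mm/year.
For B, 1.156 mm/year × 450 years = 520.2 mm.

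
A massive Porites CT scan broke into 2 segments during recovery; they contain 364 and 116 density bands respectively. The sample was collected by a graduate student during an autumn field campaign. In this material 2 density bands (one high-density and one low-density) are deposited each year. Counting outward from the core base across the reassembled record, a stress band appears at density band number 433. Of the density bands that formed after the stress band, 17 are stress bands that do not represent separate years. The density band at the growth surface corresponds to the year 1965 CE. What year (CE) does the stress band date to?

1950 CE

Total density bands = 364 + 116 = 480.
The stress band sits at density band 433 from the core base, so 480 − 433 = 47 density bands formed after it.
Excluding 17 false density bands: 47 − 17 = 30.
30 density bands at 2 per year is 30 / 2 = 15 years.
Counting back 15 years from 1965 CE places the stress band in 1965 − 15 = 1950 CE.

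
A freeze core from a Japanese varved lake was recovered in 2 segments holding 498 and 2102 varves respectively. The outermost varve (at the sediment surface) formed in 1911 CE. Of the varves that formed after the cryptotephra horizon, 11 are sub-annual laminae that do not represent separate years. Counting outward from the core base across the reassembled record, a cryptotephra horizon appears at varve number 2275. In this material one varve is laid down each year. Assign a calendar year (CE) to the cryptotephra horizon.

Total varves = 498 + 2102 = 2600.
Between varve 2275 and the sediment surface there are 2600 − 2275 = 325 varves.
Excluding 11 false varves: 325 − 11 = 314.
The varve at the sediment surface is 1911 CE, so the cryptotephra horizon dates to 1911 − 314 = 1597 CE.

1597 CE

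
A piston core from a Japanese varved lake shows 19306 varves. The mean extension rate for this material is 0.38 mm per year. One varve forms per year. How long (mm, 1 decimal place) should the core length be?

7336.3 mm

The record spans 19306 years at 0.38 mm per year.
Length ≈ 0.38 × 19306 = 7336.3 mm.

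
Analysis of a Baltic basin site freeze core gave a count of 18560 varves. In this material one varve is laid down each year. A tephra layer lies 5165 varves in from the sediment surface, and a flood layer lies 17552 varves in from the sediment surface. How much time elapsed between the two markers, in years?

17552 − 5165 = 12387 varves lie between the two events.
At one varve per year, 12387 years elapsed between them.

12387 yr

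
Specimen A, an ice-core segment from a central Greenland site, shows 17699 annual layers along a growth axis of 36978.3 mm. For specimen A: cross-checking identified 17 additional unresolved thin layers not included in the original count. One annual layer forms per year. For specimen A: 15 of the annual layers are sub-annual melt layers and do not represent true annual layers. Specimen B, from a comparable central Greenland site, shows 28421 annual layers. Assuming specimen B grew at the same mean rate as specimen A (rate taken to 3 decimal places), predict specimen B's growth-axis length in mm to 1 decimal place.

Specimen A: correcting the raw count gives 17699 − 15 + 17 = 17701 true annual layers.
A: Extension rate ≈ 36978.3 / 17701 = 2.089 mm/yr.
Length of B = 2.089 × 28421 = 59371.5 mm.

59371.5 mm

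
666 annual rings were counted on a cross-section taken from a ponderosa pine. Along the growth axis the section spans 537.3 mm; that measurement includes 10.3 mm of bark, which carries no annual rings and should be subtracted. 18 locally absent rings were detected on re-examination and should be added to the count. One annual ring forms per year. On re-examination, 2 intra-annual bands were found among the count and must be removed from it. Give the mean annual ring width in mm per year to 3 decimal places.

0.773 mm per year

True annual ring count = 666 − 2 + 18 = 682.
Net length = 537.3 − 10.3 = 527.0 mm.
Mean rate = 527.0 mm / 682 years ≈ 0.773 mm per year.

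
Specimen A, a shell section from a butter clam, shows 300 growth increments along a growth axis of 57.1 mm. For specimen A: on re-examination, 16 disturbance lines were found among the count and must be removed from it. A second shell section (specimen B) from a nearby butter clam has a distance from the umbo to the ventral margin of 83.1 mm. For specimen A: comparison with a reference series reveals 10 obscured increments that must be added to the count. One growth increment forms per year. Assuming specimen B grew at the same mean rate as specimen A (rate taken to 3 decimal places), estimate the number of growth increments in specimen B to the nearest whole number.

Specimen A: true growth increment count = 300 − 16 + 10 = 294.
A: Extension rate ≈ 57.1 / 294 = 0.194 mm/yr.
B spans 83.1 / 0.194 = 428.35 years ≈ 428 growth increments.

428 growth increments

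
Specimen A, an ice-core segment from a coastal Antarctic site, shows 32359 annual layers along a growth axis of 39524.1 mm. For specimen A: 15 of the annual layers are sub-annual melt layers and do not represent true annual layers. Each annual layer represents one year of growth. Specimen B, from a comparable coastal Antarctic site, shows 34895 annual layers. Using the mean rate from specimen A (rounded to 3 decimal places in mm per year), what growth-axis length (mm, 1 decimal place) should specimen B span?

Specimen A: adjusted count: 32359 − 15 = 32344 annual layers.
A: Mean rate = 39524.1 mm / 32344 years ≈ 1.222 mm per year.
Length of B = 1.222 × 34895 = 42641.7 mm.

42641.7 mm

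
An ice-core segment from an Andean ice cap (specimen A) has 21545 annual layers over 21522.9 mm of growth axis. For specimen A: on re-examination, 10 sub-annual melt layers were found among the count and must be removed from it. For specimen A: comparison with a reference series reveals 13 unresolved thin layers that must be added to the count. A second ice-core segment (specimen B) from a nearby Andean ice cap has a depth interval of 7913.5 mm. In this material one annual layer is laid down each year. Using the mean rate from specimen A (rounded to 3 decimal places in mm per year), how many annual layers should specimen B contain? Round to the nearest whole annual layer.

7921 annual layers

Specimen A: correcting the raw count gives 21545 − 10 + 13 = 21548 true annual layers.
A: Extension rate ≈ 21522.9 / 21548 = 0.999 mm/year.
For B, 7913.5 / 0.999 = 7921.42 years ≈ 7921 annual layers.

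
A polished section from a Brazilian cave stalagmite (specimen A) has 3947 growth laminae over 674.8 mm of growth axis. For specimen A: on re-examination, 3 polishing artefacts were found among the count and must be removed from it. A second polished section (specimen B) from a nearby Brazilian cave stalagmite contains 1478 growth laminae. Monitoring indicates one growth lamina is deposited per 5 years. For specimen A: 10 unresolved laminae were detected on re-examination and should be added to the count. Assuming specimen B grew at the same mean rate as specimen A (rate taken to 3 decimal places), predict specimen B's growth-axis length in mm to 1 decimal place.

Specimen A: correcting the raw count gives 3947 − 3 + 10 = 3954 true growth laminae.
Specimen A: multiplying by 5 years per growth lamina: 3954 × 5 = 19770 years.
A: Mean rate = 674.8 mm / 19770 years ≈ 0.034 mm/year.
Specimen B: 1478 growth laminae at 5 years each span 1478 × 5 = 7390 years. B's length ≈ 0.034 × 7390 = 251.3 mm.

251.3 mm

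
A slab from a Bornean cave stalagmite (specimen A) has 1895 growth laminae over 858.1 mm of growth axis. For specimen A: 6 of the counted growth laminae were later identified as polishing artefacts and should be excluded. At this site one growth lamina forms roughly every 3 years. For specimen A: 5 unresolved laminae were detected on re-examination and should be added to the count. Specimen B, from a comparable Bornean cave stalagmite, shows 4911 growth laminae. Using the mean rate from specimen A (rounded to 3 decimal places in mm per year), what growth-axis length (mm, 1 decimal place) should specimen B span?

Specimen A: adjusted count: 1895 − 6 + 5 = 1894 growth laminae.
Specimen A: 1894 growth laminae at 3 years each span 1894 × 3 = 5682 years.
A: Mean rate = 858.1 mm / 5682 years ≈ 0.151 mm/year.
Specimen B: at 3 years per growth lamina, 4911 × 3 = 14733 years. B's length ≈ 0.151 × 14733 = 2224.7 mm.

2224.7 mm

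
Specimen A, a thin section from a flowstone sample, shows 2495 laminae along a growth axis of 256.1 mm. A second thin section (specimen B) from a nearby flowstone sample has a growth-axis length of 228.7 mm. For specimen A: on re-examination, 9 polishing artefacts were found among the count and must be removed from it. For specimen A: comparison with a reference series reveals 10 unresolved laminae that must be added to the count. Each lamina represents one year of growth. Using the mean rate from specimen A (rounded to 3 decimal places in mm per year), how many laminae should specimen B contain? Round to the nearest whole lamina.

2220 laminae

Specimen A: after corrections the count is 2495 − 9 + 10 = 2496 laminae.
A: Extension rate ≈ 256.1 / 2496 = 0.103 mm/yr.
For B, 228.7 / 0.103 = 2220.39 years ≈ 2220 laminae.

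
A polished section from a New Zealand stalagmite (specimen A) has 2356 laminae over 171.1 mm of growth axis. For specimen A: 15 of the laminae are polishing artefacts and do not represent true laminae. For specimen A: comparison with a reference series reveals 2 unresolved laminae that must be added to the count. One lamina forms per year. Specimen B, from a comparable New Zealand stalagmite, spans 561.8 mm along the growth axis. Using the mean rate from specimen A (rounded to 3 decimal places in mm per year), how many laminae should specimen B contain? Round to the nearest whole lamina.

7696 laminae

Specimen A: after corrections the count is 2356 − 15 + 2 = 2343 laminae.
A: Extension rate ≈ 171.1 / 2343 = 0.073 mm/yr.
B spans 561.8 / 0.073 = 7695.89 years ≈ 7696 laminae.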